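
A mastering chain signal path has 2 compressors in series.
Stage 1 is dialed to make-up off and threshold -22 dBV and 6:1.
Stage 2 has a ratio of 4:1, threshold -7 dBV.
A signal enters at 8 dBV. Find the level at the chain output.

Stage 1: overshoot 30 dB → 30/6 = 5 dB → -17 dBV.
Stage 2: below threshold (-17 ≤ -7); passes unchanged; output -17 dBV.

-17 dBV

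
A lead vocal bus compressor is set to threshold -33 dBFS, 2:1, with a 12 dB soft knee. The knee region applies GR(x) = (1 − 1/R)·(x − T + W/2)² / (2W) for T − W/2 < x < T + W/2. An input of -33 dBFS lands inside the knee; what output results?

x − T + W/2 = -33 − (-33) + 6 = 6.
GR = (1 − 1/2) × 6² / 24 = 0.5 × 36 / 24 = 0.75 dB.
Output = -33 − 0.75 = -33.75 dBFS.

-33.75 dBFS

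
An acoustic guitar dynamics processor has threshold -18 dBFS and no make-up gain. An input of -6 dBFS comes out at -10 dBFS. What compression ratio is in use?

Input overshoot = -6 − (-18) = 12 dB; output overshoot = -10 − (-18) = 8 dB.
Ratio = 12 / 8 = 1.5.

1.5:1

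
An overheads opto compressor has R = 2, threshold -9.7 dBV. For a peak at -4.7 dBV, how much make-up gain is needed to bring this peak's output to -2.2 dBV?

Without make-up, output = threshold + overshoot/2 = -9.7 + 2.5 = -7.2 dBV.
Gap to target: 5 dB.

5 dB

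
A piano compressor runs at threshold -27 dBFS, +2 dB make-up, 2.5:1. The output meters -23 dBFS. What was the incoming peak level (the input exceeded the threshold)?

Before make-up, the level was -23 − 2 = -25 dBFS.
That's 2 dB above the -27 dBFS threshold.
Input overshoot = R × output overshoot = 5 dB → input = -27 + 5 = -22 dBFS.

-22 dBFS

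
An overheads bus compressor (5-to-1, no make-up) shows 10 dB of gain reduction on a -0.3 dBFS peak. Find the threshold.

-12.8 dBFS

Gain reduction = -0.3 − (-10.3) = 10 dB; output overshoot = GR / (R − 1) = 10 / 4 = 2.5 dB.
Threshold = output − output overshoot = -10.3 − 2.5 = -12.8 dBFS.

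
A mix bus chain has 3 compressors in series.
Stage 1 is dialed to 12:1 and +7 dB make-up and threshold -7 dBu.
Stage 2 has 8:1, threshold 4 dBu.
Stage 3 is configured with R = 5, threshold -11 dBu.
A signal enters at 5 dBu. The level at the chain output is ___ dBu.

Stage 1: 12 dB above -7 dBu, reduced 12:1 to 1 dB above → -6 dBu; +7 dB make-up → 1 dBu.
Stage 2: below threshold (1 ≤ 4); passes unchanged; output 1 dBu.
Stage 3: 1 dBu is 12 dB over -11 dBu; at 5:1 that becomes 2.4 dB over, giving -8.6 dBu.

-8.6 dBu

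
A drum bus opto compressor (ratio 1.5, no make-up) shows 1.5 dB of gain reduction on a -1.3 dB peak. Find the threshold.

Input is 4.5 dB above T (since output overshoot × R = input overshoot: (-2.8 − T)·1.5 = -1.3 − T gives T = -5.8 dB).
Check: -5.8 + (-1.3 − (-5.8))/1.5 = -5.8 + 3 = -2.8 dB. ✓

-5.8 dB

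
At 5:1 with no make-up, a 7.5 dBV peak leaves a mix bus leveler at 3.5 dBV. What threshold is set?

Input is 5 dB above T (since output overshoot × R = input overshoot: (3.5 − T)·5 = 7.5 − T gives T = 2.5 dBV).
Check: 2.5 + (7.5 − 2.5)/5 = 2.5 + 1 = 3.5 dBV. ✓

2.5 dBV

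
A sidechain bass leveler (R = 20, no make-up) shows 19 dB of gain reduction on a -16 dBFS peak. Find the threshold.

Gain reduction = -16 − (-35) = 19 dB; output overshoot = GR / (R − 1) = 19 / 19 = 1 dB.
Threshold = output − output overshoot = -35 − 1 = -36 dBFS.

-36 dBFS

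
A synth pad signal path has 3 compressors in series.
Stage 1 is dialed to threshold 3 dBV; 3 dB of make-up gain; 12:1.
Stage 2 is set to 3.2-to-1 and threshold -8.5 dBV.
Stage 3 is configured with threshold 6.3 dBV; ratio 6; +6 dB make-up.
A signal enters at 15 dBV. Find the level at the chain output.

Stage 1: 12 dB above 3 dBV, reduced 12:1 to 1 dB above → 4 dBV; +3 dB make-up → 7 dBV.
Stage 2: 15.5 dB above -8.5 dBV, reduced 3.2:1 to 4.84375 dB above → -3.65625 dBV.
Stage 3: -3.65625 dBV ≤ 6.3 dBV, so stage 3 doesn't engage; make-up brings it to 2.34375 dBV.

2.34375 dBV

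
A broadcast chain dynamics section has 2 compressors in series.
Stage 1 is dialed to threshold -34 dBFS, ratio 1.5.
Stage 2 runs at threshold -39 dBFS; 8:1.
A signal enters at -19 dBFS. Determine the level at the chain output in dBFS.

-37.125 dBFS

Stage 1: overshoot 15 dB → 15/1.5 = 10 dB → -24 dBFS.
Stage 2: 15 dB above -39 dBFS, reduced 8:1 to 1.875 dB above → -37.125 dBFS.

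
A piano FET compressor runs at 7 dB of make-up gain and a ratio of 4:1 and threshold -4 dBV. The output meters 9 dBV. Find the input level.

20 dBV

Stripping the +7 dB make-up gives 2 dBV at the gain stage.
Post-compression overshoot = 2 − (-4) = 6 dB.
Input overshoot = R × output overshoot = 24 dB → input = -4 + 24 = 20 dBV.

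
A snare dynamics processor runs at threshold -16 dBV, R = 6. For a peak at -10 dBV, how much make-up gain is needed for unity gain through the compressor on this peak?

5 dB

Overshoot 6 dB → 6/6 = 1 dB after compression, so the compressed level is -16 + 1 = -15 dBV.
Make-up = target − compressed = -10 − (-15) = 5 dB.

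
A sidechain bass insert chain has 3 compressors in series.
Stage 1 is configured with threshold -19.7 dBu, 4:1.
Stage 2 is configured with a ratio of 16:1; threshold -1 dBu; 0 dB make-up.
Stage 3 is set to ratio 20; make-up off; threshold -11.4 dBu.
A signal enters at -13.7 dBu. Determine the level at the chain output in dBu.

-18.2 dBu

Stage 1: overshoot 6 dB → 6/4 = 1.5 dB → -18.2 dBu.
Stage 2: -18.2 dBu ≤ -1 dBu, so stage 2 doesn't engage; output -18.2 dBu.
Stage 3: below threshold (-18.2 ≤ -11.4); passes unchanged; output -18.2 dBu.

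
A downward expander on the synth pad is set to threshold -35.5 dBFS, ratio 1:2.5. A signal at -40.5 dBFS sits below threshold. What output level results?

-48 dBFS

Below threshold, a 1:2.5 expander applies gain = (2.5−1)×(T − x) of attenuation.
(2.5−1) × 5 = 7.5 dB, so output = -40.5 − 7.5 = -48 dBFS.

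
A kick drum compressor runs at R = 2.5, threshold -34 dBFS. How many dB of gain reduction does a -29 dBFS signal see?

The signal is 5 dB above threshold.
At 2.5:1, output sits 5/2.5 = 2 dB above threshold.
Gain reduction = 5 − 2 = 3 dB.

3 dB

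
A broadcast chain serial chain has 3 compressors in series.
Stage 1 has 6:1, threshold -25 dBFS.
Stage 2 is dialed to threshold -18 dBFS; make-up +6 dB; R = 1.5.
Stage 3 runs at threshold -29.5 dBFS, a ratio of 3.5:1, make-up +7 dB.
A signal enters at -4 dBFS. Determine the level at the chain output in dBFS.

Stage 1: overshoot 21 dB → 21/6 = 3.5 dB → -21.5 dBFS.
Stage 2: -21.5 dBFS is at or below the -18 dBFS threshold — no compression; make-up brings it to -15.5 dBFS.
Stage 3: -15.5 dBFS is 14 dB over -29.5 dBFS; at 3.5:1 that becomes 4 dB over, giving -25.5 dBFS; +7 dB make-up → -18.5 dBFS.

-18.5 dBFS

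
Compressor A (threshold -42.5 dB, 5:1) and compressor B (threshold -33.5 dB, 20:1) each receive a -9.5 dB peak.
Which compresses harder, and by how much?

A, by 3.6 dB

A: overshoot 33 dB → output overshoot 6.6 dB → GR 26.4 dB.
B: overshoot 24 dB → output overshoot 1.2 dB → GR 22.8 dB.
Difference: 3.6 dB in favour of A.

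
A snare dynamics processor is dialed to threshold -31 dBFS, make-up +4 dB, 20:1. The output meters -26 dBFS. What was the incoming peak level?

-11 dBFS

Remove make-up: -26 − 4 = -30 dBFS.
That's 1 dB above the -31 dBFS threshold.
Undo the ratio: input overshoot = 1 × 20 = 20 dB, giving input = -11 dBFS.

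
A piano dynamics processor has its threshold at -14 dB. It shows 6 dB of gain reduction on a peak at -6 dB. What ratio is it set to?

4:1

Input overshoot = -6 − (-14) = 8 dB.
Output overshoot = 8 − 6 = 2 dB.
Ratio = input overshoot / output overshoot = 8 / 2 = 4.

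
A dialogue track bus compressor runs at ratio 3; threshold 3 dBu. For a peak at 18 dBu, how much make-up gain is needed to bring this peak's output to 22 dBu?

Overshoot 15 dB → 15/3 = 5 dB after compression, so the compressed level is 3 + 5 = 8 dBu.
Make-up = target − compressed = 22 − 8 = 14 dB.

14 dB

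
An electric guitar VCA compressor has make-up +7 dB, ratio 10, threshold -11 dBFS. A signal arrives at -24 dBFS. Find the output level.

-24 dBFS is 13 dB below the -11 dBFS threshold, so no gain reduction is applied.
Make-up gain adds 7 dB: -24 + 7 = -17 dBFS.

-17 dBFS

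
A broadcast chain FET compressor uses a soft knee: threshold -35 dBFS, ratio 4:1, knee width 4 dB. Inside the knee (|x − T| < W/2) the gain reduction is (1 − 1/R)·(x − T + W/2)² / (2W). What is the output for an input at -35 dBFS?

x − T + W/2 = -35 − (-35) + 2 = 2.
GR = (1 − 1/4) × 2² / 8 = 0.75 × 4 / 8 = 0.375 dB.
Output = -35 − 0.375 = -35.375 dBFS.

-35.375 dBFS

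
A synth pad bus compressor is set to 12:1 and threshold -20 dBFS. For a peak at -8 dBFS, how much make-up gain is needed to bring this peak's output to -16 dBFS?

Overshoot 12 dB → 12/12 = 1 dB after compression, so the compressed level is -20 + 1 = -19 dBFS.
Make-up = target − compressed = -16 − (-19) = 3 dB.

3 dB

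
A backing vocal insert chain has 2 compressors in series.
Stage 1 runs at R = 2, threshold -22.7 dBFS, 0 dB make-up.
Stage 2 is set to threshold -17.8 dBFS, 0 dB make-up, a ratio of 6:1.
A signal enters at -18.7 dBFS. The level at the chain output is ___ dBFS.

-20.7 dBFS

Stage 1: 4 dB above -22.7 dBFS, reduced 2:1 to 2 dB above → -20.7 dBFS.
Stage 2: -20.7 dBFS is at or below the -17.8 dBFS threshold — no compression; output -20.7 dBFS.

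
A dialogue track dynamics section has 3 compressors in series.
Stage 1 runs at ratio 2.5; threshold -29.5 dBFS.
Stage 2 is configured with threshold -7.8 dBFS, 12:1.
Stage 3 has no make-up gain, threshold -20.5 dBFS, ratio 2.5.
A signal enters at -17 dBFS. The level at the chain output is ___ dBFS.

Stage 1: -17 dBFS is 12.5 dB over -29.5 dBFS; at 2.5:1 that becomes 5 dB over, giving -24.5 dBFS.
Stage 2: -24.5 dBFS is at or below the -7.8 dBFS threshold — no compression; output -24.5 dBFS.
Stage 3: below threshold (-24.5 ≤ -20.5); passes unchanged; output -24.5 dBFS.

-24.5 dBFS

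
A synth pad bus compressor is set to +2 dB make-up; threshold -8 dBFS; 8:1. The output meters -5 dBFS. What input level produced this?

0 dBFS

Remove make-up: -5 − 2 = -7 dBFS.
The compressed level sits -7 − (-8) = 1 dB over threshold.
Input overshoot = R × output overshoot = 8 dB → input = -8 + 8 = 0 dBFS.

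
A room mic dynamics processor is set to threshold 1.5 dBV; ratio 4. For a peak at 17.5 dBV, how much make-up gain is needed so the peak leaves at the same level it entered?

12 dB

The peak compresses to 1.5 + 16/4 = 5.5 dBV.
To reach 17.5 dBV requires 17.5 − 5.5 = 12 dB of make-up.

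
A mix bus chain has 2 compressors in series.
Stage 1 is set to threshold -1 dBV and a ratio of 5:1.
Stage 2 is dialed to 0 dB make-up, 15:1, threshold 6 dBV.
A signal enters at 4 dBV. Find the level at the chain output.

Stage 1: overshoot 5 dB → 5/5 = 1 dB → 0 dBV.
Stage 2: 0 dBV is at or below the 6 dBV threshold — no compression; output 0 dBV.

0 dBV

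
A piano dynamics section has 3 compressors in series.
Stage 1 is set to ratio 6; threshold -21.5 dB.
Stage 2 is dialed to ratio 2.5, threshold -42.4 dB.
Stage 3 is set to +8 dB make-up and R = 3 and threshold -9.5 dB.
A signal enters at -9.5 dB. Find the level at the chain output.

Stage 1: -9.5 dB is 12 dB over -21.5 dB; at 6:1 that becomes 2 dB over, giving -19.5 dB.
Stage 2: 22.9 dB above -42.4 dB, reduced 2.5:1 to 9.16 dB above → -33.24 dB.
Stage 3: below threshold (-33.24 ≤ -9.5); passes unchanged; make-up brings it to -25.24 dB.

-25.24 dB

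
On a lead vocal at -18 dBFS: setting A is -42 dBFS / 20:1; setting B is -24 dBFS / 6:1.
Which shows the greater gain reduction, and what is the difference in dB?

A: 24 dB over, compressed to 1.2 dB over, so 22.8 dB of GR.
B: 6 dB over, compressed to 1 dB over, so 5 dB of GR.
A reduces 17.8 dB more.

A, by 17.8 dB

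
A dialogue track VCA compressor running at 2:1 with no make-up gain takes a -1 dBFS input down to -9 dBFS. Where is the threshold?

Gain reduction = -1 − (-9) = 8 dB; output overshoot = GR / (R − 1) = 8 / 1 = 8 dB.
Threshold = output − output overshoot = -9 − 8 = -17 dBFS.

-17 dBFS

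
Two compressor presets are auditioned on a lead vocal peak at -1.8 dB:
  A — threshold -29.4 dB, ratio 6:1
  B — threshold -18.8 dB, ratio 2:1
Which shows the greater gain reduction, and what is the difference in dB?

A: overshoot 27.6 dB → output overshoot 4.6 dB → GR 23 dB.
B: overshoot 17 dB → output overshoot 8.5 dB → GR 8.5 dB.
A reduces 14.5 dB more.

A, by 14.5 dB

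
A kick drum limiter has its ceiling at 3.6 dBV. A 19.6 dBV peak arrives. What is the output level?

At ∞:1, everything above 3.6 dBV is held at the ceiling.

3.6 dBV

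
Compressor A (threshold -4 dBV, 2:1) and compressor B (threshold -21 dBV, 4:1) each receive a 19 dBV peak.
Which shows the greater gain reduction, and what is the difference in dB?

B, by 18.5 dB

A: overshoot 23 dB → output overshoot 11.5 dB → GR 11.5 dB.
B: overshoot 40 dB → output overshoot 10 dB → GR 30 dB.
Difference: 18.5 dB in favour of B.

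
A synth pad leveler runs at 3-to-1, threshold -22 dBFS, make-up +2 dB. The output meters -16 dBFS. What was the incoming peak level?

Before make-up, the level was -16 − 2 = -18 dBFS.
Post-compression overshoot = -18 − (-22) = 4 dB.
Undo the ratio: input overshoot = 4 × 3 = 12 dB, giving input = -10 dBFS.

-10 dBFS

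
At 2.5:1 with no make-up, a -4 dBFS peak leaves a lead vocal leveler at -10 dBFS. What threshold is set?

Input is 10 dB above T (since output overshoot × R = input overshoot: (-10 − T)·2.5 = -4 − T gives T = -14 dBFS).
Check: -14 + (-4 − (-14))/2.5 = -14 + 4 = -10 dBFS. ✓

-14 dBFS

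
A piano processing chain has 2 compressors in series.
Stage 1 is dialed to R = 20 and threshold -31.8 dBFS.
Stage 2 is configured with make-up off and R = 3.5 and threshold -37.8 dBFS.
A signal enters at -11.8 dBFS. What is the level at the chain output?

Stage 1: -11.8 dBFS is 20 dB over -31.8 dBFS; at 20:1 that becomes 1 dB over, giving -30.8 dBFS.
Stage 2: -30.8 dBFS is 7 dB over -37.8 dBFS; at 3.5:1 that becomes 2 dB over, giving -35.8 dBFS.

-35.8 dBFS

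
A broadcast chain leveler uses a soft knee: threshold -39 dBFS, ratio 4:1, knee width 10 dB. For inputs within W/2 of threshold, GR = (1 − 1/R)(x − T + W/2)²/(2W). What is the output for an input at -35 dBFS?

x − T + W/2 = -35 − (-39) + 5 = 9.
GR = (1 − 1/4) × 9² / 20 = 0.75 × 81 / 20 = 3.0375 dB.
Output = -35 − 3.0375 = -38.0375 dBFS.

-38.0375 dBFS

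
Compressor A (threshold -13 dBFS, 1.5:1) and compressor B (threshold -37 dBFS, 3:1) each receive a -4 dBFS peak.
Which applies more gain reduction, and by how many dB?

B, by 19 dB

A: GR = 9 − 9/1.5 = 3 dB.
B: GR = 33 − 33/3 = 22 dB.
Difference: 19 dB in favour of B.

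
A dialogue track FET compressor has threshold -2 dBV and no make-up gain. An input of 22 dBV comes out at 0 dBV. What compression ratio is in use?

Input overshoot = 22 − (-2) = 24 dB; output overshoot = 0 − (-2) = 2 dB.
Ratio = 24 / 2 = 12.

12:1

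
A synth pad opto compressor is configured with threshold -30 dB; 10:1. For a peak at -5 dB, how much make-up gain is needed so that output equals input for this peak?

22.5 dB

The peak compresses to -30 + 25/10 = -27.5 dB.
To reach -5 dB requires -5 − (-27.5) = 22.5 dB of make-up.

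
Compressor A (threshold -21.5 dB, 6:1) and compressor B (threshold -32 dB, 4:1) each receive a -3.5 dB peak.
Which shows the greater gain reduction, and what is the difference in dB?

B, by 6.375 dB

A: overshoot 18 dB → output overshoot 3 dB → GR 15 dB.
B: overshoot 28.5 dB → output overshoot 7.125 dB → GR 21.375 dB.
Difference: 6.375 dB in favour of B.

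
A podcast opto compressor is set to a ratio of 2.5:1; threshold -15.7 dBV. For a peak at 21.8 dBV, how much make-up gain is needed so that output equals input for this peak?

Overshoot 37.5 dB → 37.5/2.5 = 15 dB after compression, so the compressed level is -15.7 + 15 = -0.7 dBV.
Make-up = target − compressed = 21.8 − (-0.7) = 22.5 dB.

22.5 dB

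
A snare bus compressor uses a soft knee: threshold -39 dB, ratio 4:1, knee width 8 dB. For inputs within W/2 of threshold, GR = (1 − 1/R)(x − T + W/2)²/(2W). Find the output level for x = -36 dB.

-38.296875 dB

x − T + W/2 = -36 − (-39) + 4 = 7.
GR = (1 − 1/4) × 7² / 16 = 0.75 × 49 / 16 = 2.296875 dB.
Output = -36 − 2.296875 = -38.296875 dB.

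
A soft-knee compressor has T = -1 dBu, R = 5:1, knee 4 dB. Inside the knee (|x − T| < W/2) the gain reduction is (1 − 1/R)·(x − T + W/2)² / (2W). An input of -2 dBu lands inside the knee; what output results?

-2.1 dBu

x − T + W/2 = -2 − (-1) + 2 = 1.
GR = (1 − 1/5) × 1² / 8 = 0.8 × 1 / 8 = 0.1 dB.
Output = -2 − 0.1 = -2.1 dBu.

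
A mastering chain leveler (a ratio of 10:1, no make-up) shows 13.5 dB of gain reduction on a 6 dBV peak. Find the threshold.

Gain reduction = 6 − (-7.5) = 13.5 dB; output overshoot = GR / (R − 1) = 13.5 / 9 = 1.5 dB.
Threshold = output − output overshoot = -7.5 − 1.5 = -9 dBV.

-9 dBV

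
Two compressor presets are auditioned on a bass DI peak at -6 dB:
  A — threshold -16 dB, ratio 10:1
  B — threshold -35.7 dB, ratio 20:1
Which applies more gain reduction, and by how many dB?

B, by 19.215 dB

A: overshoot 10 dB → output overshoot 1 dB → GR 9 dB.
B: overshoot 29.7 dB → output overshoot 1.485 dB → GR 28.215 dB.
B applies 19.215 dB more gain reduction.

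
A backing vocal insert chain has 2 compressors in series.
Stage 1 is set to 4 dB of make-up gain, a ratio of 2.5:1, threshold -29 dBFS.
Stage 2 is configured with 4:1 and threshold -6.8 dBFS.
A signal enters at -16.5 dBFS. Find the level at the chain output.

Stage 1: 12.5 dB above -29 dBFS, reduced 2.5:1 to 5 dB above → -24 dBFS; +4 dB make-up → -20 dBFS.
Stage 2: -20 dBFS is at or below the -6.8 dBFS threshold — no compression; output -20 dBFS.

-20 dBFS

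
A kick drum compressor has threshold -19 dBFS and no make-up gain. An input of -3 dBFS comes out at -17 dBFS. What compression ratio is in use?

Input overshoot = -3 − (-19) = 16 dB; output overshoot = -17 − (-19) = 2 dB.
Ratio = 16 / 2 = 8.

8:1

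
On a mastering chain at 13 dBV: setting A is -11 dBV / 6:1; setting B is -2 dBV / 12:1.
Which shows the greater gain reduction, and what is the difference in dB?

A: overshoot 24 dB → output overshoot 4 dB → GR 20 dB.
B: overshoot 15 dB → output overshoot 1.25 dB → GR 13.75 dB.
A applies 6.25 dB more gain reduction.

A, by 6.25 dB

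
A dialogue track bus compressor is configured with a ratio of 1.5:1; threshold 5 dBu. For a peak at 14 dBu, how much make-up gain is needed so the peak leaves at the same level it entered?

Without make-up, output = threshold + overshoot/1.5 = 5 + 6 = 11 dBu.
Gap to target: 3 dB.

3 dB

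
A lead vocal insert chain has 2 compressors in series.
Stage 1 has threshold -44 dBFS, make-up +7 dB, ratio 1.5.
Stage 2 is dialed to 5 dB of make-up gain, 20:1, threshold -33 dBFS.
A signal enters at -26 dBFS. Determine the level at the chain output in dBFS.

Stage 1: overshoot 18 dB → 18/1.5 = 12 dB → -32 dBFS; +7 dB make-up → -25 dBFS.
Stage 2: 8 dB above -33 dBFS, reduced 20:1 to 0.4 dB above → -32.6 dBFS; +5 dB make-up → -27.6 dBFS.

-27.6 dBFS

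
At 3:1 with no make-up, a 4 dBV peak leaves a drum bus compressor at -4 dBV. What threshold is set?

Input is 12 dB above T (since output overshoot × R = input overshoot: (-4 − T)·3 = 4 − T gives T = -8 dBV).
Check: -8 + (4 − (-8))/3 = -8 + 4 = -4 dBV. ✓

-8 dBV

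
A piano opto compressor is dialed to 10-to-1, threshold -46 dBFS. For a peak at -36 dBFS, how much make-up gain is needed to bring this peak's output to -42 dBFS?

3 dB

Without make-up, output = threshold + overshoot/10 = -46 + 1 = -45 dBFS.
Gap to target: 3 dB.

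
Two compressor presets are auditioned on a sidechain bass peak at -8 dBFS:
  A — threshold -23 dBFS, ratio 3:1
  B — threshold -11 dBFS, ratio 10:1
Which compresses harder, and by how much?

A, by 7.3 dB

A: GR = 15 − 15/3 = 10 dB.
B: GR = 3 − 3/10 = 2.7 dB.
A applies 7.3 dB more gain reduction.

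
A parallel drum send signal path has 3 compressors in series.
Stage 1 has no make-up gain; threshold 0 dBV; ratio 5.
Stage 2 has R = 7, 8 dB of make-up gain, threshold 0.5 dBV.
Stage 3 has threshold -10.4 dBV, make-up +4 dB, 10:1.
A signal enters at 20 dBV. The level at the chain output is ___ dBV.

Stage 1: 20 dBV is 20 dB over 0 dBV; at 5:1 that becomes 4 dB over, giving 4 dBV.
Stage 2: 3.5 dB above 0.5 dBV, reduced 7:1 to 0.5 dB above → 1 dBV; +8 dB make-up → 9 dBV.
Stage 3: 9 dBV is 19.4 dB over -10.4 dBV; at 10:1 that becomes 1.94 dB over, giving -8.46 dBV; +4 dB make-up → -4.46 dBV.

-4.46 dBV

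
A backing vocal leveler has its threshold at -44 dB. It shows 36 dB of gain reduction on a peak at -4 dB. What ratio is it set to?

Input overshoot = -4 − (-44) = 40 dB.
Output overshoot = 40 − 36 = 4 dB.
Ratio = input overshoot / output overshoot = 40 / 4 = 10.

10:1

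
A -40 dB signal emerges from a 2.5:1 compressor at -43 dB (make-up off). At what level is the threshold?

Let T be the threshold. Output overshoot = (input overshoot)/R, so -43 − T = (-40 − T)/2.5.
2.5·(-43 − T) = -40 − T → 1.5·T = -107.5 − (-40) = -67.5.
T = -67.5/1.5 = -45 dB.

-45 dB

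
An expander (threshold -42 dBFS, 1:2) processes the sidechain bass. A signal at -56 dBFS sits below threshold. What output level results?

-70 dBFS

Below threshold, a 1:2 expander applies gain = (2−1)×(T − x) of attenuation.
(2−1) × 14 = 14 dB, so output = -56 − 14 = -70 dBFS.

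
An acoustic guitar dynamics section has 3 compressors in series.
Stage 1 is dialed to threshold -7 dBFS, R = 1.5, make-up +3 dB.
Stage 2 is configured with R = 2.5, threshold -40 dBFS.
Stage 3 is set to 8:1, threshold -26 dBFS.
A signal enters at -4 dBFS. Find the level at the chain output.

Stage 1: overshoot 3 dB → 3/1.5 = 2 dB → -5 dBFS; +3 dB make-up → -2 dBFS.
Stage 2: overshoot 38 dB → 38/2.5 = 15.2 dB → -24.8 dBFS.
Stage 3: overshoot 1.2 dB → 1.2/8 = 0.15 dB → -25.85 dBFS.

-25.85 dBFS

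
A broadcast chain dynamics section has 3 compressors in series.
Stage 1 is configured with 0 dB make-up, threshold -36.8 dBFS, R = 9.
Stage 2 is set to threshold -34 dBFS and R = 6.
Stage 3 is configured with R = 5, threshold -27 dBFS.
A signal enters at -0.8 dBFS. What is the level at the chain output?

Stage 1: 36 dB above -36.8 dBFS, reduced 9:1 to 4 dB above → -32.8 dBFS.
Stage 2: -32.8 dBFS is 1.2 dB over -34 dBFS; at 6:1 that becomes 0.2 dB over, giving -33.8 dBFS.
Stage 3: -33.8 dBFS ≤ -27 dBFS, so stage 3 doesn't engage; output -33.8 dBFS.

-33.8 dBFS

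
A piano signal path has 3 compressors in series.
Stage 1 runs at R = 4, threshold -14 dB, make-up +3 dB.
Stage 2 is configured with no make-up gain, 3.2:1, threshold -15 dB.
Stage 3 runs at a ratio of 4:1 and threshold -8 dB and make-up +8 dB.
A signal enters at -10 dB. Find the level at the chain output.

Stage 1: -10 dB is 4 dB over -14 dB; at 4:1 that becomes 1 dB over, giving -13 dB; +3 dB make-up → -10 dB.
Stage 2: 5 dB above -15 dB, reduced 3.2:1 to 1.5625 dB above → -13.4375 dB.
Stage 3: below threshold (-13.4375 ≤ -8); passes unchanged; make-up brings it to -5.4375 dB.

-5.4375 dB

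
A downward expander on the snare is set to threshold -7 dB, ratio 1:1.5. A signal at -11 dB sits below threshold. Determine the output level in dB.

-13 dB

Undershoot = (-7) − (-11) = 4 dB.
At 1:1.5, that expands to 6 dB under threshold.
Output = -7 − 6 = -13 dB.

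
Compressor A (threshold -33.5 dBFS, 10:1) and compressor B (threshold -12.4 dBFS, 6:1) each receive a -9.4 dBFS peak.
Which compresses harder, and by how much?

A, by 19.19 dB

A: overshoot 24.1 dB → output overshoot 2.41 dB → GR 21.69 dB.
B: overshoot 3 dB → output overshoot 0.5 dB → GR 2.5 dB.
Difference: 19.19 dB in favour of A.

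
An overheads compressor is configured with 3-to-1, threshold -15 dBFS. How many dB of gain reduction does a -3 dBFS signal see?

Overshoot = -3 − (-15) = 12 dB.
At 3:1, output sits 12/3 = 4 dB above threshold.
GR = overshoot in − overshoot out = 12 − 4 = 8 dB.

8 dB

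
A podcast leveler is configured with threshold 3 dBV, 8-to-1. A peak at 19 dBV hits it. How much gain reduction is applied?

The signal is 16 dB above threshold.
After 8:1 compression the overshoot becomes 16/8 = 2 dB.
Gain reduction = 16 − 2 = 14 dB.

14 dB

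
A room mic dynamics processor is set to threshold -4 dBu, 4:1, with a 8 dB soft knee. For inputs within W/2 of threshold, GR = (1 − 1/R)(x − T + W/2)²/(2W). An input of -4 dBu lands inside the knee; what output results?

x − T + W/2 = -4 − (-4) + 4 = 4.
GR = (1 − 1/4) × 4² / 16 = 0.75 × 16 / 16 = 0.75 dB.
Output = -4 − 0.75 = -4.75 dBu.

-4.75 dBu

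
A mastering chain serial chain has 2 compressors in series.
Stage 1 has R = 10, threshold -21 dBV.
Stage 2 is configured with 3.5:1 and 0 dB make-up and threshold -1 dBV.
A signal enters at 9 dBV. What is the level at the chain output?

Stage 1: overshoot 30 dB → 30/10 = 3 dB → -18 dBV.
Stage 2: -18 dBV ≤ -1 dBV, so stage 2 doesn't engage; output -18 dBV.

-18 dBV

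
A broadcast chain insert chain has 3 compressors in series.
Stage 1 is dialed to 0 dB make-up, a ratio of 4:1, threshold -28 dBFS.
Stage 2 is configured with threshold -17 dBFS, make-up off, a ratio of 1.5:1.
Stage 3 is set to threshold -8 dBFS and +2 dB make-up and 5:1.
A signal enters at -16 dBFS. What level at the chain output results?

Stage 1: 12 dB above -28 dBFS, reduced 4:1 to 3 dB above → -25 dBFS.
Stage 2: -25 dBFS ≤ -17 dBFS, so stage 2 doesn't engage; output -25 dBFS.
Stage 3: -25 dBFS is at or below the -8 dBFS threshold — no compression; make-up brings it to -23 dBFS.

-23 dBFS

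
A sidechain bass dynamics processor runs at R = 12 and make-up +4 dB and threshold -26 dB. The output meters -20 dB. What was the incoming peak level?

-2 dB

Stripping the +4 dB make-up gives -24 dB at the gain stage.
The compressed level sits -24 − (-26) = 2 dB over threshold.
Before 12:1 compression the overshoot was 2 × 12 = 24 dB, so input = -26 + 24 = -2 dB.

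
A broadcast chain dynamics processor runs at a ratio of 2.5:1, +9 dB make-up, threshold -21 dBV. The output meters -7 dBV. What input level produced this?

-8.5 dBV

Remove make-up: -7 − 9 = -16 dBV.
The compressed level sits -16 − (-21) = 5 dB over threshold.
Undo the ratio: input overshoot = 5 × 2.5 = 12.5 dB, giving input = -8.5 dBV.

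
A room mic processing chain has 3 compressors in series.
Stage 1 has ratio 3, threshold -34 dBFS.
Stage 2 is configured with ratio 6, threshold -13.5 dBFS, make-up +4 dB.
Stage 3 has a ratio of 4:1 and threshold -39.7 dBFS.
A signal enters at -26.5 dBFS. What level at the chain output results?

Stage 1: overshoot 7.5 dB → 7.5/3 = 2.5 dB → -31.5 dBFS.
Stage 2: below threshold (-31.5 ≤ -13.5); passes unchanged; make-up brings it to -27.5 dBFS.
Stage 3: overshoot 12.2 dB → 12.2/4 = 3.05 dB → -36.65 dBFS.

-36.65 dBFS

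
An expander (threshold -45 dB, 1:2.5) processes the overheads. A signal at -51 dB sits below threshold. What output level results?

The input is 6 dB below the -45 dB threshold.
A 1:2.5 expander multiplies undershoot by 2.5: 6 × 2.5 = 15 dB below threshold.
Output = -45 − 15 = -60 dB.

-60 dB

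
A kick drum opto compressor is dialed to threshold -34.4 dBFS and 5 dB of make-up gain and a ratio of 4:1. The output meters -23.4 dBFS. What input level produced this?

-10.4 dBFS

Remove make-up: -23.4 − 5 = -28.4 dBFS.
The compressed level sits -28.4 − (-34.4) = 6 dB over threshold.
Before 4:1 compression the overshoot was 6 × 4 = 24 dB, so input = -34.4 + 24 = -10.4 dBFS.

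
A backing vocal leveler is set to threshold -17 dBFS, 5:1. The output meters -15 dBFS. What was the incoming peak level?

-7 dBFS

Post-compression overshoot = -15 − (-17) = 2 dB.
Undo the ratio: input overshoot = 2 × 5 = 10 dB, giving input = -7 dBFS.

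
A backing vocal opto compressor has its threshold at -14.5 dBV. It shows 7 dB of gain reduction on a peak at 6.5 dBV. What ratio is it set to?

Input overshoot = 6.5 − (-14.5) = 21 dB.
Output overshoot = 21 − 7 = 14 dB.
Ratio = input overshoot / output overshoot = 21 / 14 = 1.5.

1.5:1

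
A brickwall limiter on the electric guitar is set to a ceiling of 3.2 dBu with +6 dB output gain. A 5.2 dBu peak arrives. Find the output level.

A brickwall limiter is an ∞:1 compressor: any input above the ceiling is clamped to 3.2 dBu.
Output gain then adds 6 dB: 3.2 + 6 = 9.2 dBu.

9.2 dBu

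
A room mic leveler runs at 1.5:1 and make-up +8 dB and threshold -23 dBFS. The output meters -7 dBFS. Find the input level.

-11 dBFS

Remove make-up: -7 − 8 = -15 dBFS.
The compressed level sits -15 − (-23) = 8 dB over threshold.
Undo the ratio: input overshoot = 8 × 1.5 = 12 dB, giving input = -11 dBFS.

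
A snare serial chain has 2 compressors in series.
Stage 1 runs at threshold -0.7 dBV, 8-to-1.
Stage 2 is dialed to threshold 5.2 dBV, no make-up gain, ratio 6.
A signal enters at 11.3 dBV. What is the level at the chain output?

0.8 dBV

Stage 1: 12 dB above -0.7 dBV, reduced 8:1 to 1.5 dB above → 0.8 dBV.
Stage 2: 0.8 dBV ≤ 5.2 dBV, so stage 2 doesn't engage; output 0.8 dBV.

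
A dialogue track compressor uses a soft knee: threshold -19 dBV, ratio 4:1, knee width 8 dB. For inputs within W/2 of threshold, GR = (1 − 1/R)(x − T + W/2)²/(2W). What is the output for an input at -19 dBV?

-19.75 dBV

x − T + W/2 = -19 − (-19) + 4 = 4.
GR = (1 − 1/4) × 4² / 16 = 0.75 × 16 / 16 = 0.75 dB.
Output = -19 − 0.75 = -19.75 dBV.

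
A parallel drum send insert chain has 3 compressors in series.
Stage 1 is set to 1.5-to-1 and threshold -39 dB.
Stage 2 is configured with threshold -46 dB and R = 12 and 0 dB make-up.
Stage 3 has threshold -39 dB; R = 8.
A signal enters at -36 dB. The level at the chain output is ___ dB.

Stage 1: overshoot 3 dB → 3/1.5 = 2 dB → -37 dB.
Stage 2: overshoot 9 dB → 9/12 = 0.75 dB → -45.25 dB.
Stage 3: below threshold (-45.25 ≤ -39); passes unchanged; output -45.25 dB.

-45.25 dB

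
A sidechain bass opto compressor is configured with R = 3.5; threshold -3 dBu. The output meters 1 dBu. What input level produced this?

The compressed level sits 1 − (-3) = 4 dB over threshold.
Undo the ratio: input overshoot = 4 × 3.5 = 14 dB, giving input = 11 dBu.

11 dBu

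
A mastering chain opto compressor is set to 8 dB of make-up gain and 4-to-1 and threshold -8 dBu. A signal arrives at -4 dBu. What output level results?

1 dBu

-4 dBu sits 4 dB over threshold.
The 4 dB excess becomes 1 dB after 4:1 reduction.
Output = -8 + 1 = -7 dBu; make-up adds 8 dB, giving 1 dBu.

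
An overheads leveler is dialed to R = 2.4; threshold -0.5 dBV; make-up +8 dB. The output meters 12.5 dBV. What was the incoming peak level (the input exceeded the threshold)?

Before make-up, the level was 12.5 − 8 = 4.5 dBV.
That's 5 dB above the -0.5 dBV threshold.
Undo the ratio: input overshoot = 5 × 2.4 = 12 dB, giving input = 11.5 dBV.

11.5 dBV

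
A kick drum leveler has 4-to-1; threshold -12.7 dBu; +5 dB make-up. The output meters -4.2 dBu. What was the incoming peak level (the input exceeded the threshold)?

Stripping the +5 dB make-up gives -9.2 dBu at the gain stage.
Post-compression overshoot = -9.2 − (-12.7) = 3.5 dB.
Input overshoot = R × output overshoot = 14 dB → input = -12.7 + 14 = 1.3 dBu.

1.3 dBu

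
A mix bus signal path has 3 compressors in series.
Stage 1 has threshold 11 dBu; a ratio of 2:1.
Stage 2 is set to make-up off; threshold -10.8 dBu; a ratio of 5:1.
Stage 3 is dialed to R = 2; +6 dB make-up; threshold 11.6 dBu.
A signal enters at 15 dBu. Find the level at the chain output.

Stage 1: 15 dBu is 4 dB over 11 dBu; at 2:1 that becomes 2 dB over, giving 13 dBu.
Stage 2: overshoot 23.8 dB → 23.8/5 = 4.76 dB → -6.04 dBu.
Stage 3: below threshold (-6.04 ≤ 11.6); passes unchanged; make-up brings it to -0.04 dBu.

-0.04 dBu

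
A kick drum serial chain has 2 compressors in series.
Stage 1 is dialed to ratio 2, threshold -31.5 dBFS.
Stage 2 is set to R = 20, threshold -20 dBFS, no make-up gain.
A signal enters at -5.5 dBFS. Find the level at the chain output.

Stage 1: 26 dB above -31.5 dBFS, reduced 2:1 to 13 dB above → -18.5 dBFS.
Stage 2: overshoot 1.5 dB → 1.5/20 = 0.075 dB → -19.925 dBFS.

-19.925 dBFS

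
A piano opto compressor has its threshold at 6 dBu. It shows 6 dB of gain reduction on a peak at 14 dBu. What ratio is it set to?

Input overshoot = 14 − 6 = 8 dB.
Output overshoot = 8 − 6 = 2 dB.
Ratio = input overshoot / output overshoot = 8 / 2 = 4.

4:1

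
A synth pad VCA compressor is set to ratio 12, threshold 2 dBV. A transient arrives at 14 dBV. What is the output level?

Overshoot: 14 − 2 = 12 dB.
The 12 dB excess becomes 1 dB after 12:1 reduction.
So the level is 2 + 1 = 3 dBV.

3 dBV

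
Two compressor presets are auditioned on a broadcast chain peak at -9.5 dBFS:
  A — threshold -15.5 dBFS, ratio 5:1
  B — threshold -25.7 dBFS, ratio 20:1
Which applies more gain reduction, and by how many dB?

B, by 10.59 dB

A: GR = 6 − 6/5 = 4.8 dB.
B: GR = 16.2 − 16.2/20 = 15.39 dB.
B applies 10.59 dB more gain reduction.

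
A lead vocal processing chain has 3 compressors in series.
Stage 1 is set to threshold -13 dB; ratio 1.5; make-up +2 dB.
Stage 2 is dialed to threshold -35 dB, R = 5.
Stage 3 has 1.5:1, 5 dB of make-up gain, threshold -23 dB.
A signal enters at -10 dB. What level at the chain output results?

-24.8 dB

Stage 1: -10 dB is 3 dB over -13 dB; at 1.5:1 that becomes 2 dB over, giving -11 dB; +2 dB make-up → -9 dB.
Stage 2: -9 dB is 26 dB over -35 dB; at 5:1 that becomes 5.2 dB over, giving -29.8 dB.
Stage 3: below threshold (-29.8 ≤ -23); passes unchanged; make-up brings it to -24.8 dB.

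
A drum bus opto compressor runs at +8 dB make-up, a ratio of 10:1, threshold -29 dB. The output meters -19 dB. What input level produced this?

-9 dB

Remove make-up: -19 − 8 = -27 dB.
That's 2 dB above the -29 dB threshold.
Input overshoot = R × output overshoot = 20 dB → input = -29 + 20 = -9 dB.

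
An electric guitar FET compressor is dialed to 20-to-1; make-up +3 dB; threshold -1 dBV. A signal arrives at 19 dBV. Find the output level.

Overshoot: 19 − (-1) = 20 dB.
At 20:1 the overshoot is divided by 20, leaving 1 dB above threshold.
That puts the output at 0 dBV; make-up adds 3 dB, giving 3 dBV.

3 dBV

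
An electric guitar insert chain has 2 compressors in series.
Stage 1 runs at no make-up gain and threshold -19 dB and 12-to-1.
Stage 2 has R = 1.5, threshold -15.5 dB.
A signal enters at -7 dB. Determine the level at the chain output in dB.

Stage 1: overshoot 12 dB → 12/12 = 1 dB → -18 dB.
Stage 2: -18 dB is at or below the -15.5 dB threshold — no compression; output -18 dB.

-18 dB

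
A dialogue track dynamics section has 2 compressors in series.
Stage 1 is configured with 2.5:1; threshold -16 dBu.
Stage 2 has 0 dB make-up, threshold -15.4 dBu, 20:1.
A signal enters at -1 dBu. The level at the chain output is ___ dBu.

-15.13 dBu

Stage 1: overshoot 15 dB → 15/2.5 = 6 dB → -10 dBu.
Stage 2: 5.4 dB above -15.4 dBu, reduced 20:1 to 0.27 dB above → -15.13 dBu.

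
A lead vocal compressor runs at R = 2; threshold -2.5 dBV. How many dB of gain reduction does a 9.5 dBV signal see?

Overshoot = 9.5 − (-2.5) = 12 dB.
A 2:1 ratio leaves 6 dB of that excess.
GR = overshoot in − overshoot out = 12 − 6 = 6 dB.

6 dB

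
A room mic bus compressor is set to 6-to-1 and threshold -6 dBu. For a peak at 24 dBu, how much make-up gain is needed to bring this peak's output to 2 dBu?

Overshoot 30 dB → 30/6 = 5 dB after compression, so the compressed level is -6 + 5 = -1 dBu.
Make-up = target − compressed = 2 − (-1) = 3 dB.

3 dB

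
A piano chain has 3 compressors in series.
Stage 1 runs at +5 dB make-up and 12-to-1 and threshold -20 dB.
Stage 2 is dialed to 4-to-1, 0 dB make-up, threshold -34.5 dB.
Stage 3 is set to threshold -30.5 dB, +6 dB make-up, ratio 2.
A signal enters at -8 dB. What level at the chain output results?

-23.9375 dB

Stage 1: overshoot 12 dB → 12/12 = 1 dB → -19 dB; +5 dB make-up → -14 dB.
Stage 2: -14 dB is 20.5 dB over -34.5 dB; at 4:1 that becomes 5.125 dB over, giving -29.375 dB.
Stage 3: -29.375 dB is 1.125 dB over -30.5 dB; at 2:1 that becomes 0.5625 dB over, giving -29.9375 dB; +6 dB make-up → -23.9375 dB.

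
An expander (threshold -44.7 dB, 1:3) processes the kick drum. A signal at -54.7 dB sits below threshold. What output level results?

The input is 10 dB below the -44.7 dB threshold.
A 1:3 expander multiplies undershoot by 3: 10 × 3 = 30 dB below threshold.
Output = -44.7 − 30 = -74.7 dB.

-74.7 dB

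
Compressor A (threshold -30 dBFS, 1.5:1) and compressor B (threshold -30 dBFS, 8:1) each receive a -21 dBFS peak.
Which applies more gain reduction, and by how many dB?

A: 9 dB over, compressed to 6 dB over, so 3 dB of GR.
B: 9 dB over, compressed to 1.125 dB over, so 7.875 dB of GR.
B reduces 4.875 dB more.

B, by 4.875 dB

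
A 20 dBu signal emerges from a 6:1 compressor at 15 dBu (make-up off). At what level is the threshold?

Input is 6 dB above T (since output overshoot × R = input overshoot: (15 − T)·6 = 20 − T gives T = 14 dBu).
Check: 14 + (20 − 14)/6 = 14 + 1 = 15 dBu. ✓

14 dBu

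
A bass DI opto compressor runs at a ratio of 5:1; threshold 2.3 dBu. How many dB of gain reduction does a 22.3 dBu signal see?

Overshoot = 22.3 − 2.3 = 20 dB.
After 5:1 compression the overshoot becomes 20/5 = 4 dB.
GR = overshoot in − overshoot out = 20 − 4 = 16 dB.

16 dB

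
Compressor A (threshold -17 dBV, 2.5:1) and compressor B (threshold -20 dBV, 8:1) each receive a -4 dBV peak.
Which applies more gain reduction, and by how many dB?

B, by 6.2 dB

A: 13 dB over, compressed to 5.2 dB over, so 7.8 dB of GR.
B: 16 dB over, compressed to 2 dB over, so 14 dB of GR.
B applies 6.2 dB more gain reduction.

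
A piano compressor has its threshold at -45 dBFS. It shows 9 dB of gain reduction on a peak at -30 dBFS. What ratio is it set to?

Input overshoot = -30 − (-45) = 15 dB.
Output overshoot = 15 − 9 = 6 dB.
Ratio = input overshoot / output overshoot = 15 / 6 = 2.5.

2.5:1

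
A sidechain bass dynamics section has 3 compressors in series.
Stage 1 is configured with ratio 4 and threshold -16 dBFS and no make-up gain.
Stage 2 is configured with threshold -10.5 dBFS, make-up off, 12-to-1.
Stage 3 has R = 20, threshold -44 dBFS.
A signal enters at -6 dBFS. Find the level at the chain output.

-42.475 dBFS

Stage 1: 10 dB above -16 dBFS, reduced 4:1 to 2.5 dB above → -13.5 dBFS.
Stage 2: -13.5 dBFS ≤ -10.5 dBFS, so stage 2 doesn't engage; output -13.5 dBFS.
Stage 3: 30.5 dB above -44 dBFS, reduced 20:1 to 1.525 dB above → -42.475 dBFS.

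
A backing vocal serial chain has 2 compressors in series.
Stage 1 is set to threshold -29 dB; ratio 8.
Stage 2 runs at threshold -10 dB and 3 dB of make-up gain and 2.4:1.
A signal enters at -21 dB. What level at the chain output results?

Stage 1: -21 dB is 8 dB over -29 dB; at 8:1 that becomes 1 dB over, giving -28 dB.
Stage 2: -28 dB ≤ -10 dB, so stage 2 doesn't engage; make-up brings it to -25 dB.

-25 dB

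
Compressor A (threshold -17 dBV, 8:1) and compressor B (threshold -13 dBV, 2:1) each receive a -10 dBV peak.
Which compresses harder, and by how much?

A: GR = 7 − 7/8 = 6.125 dB.
B: GR = 3 − 3/2 = 1.5 dB.
A reduces 4.625 dB more.

A, by 4.625 dB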